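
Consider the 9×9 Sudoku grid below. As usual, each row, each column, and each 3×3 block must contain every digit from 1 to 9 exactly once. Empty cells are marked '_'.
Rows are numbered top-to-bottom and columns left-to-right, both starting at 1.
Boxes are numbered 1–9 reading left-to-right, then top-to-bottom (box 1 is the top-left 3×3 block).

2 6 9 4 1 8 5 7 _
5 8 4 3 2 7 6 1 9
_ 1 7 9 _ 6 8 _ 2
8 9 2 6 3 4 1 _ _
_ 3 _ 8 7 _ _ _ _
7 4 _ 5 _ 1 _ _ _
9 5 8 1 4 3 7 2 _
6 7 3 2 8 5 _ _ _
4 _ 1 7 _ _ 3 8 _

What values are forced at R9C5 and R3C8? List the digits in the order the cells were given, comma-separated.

For R9C5:
  Consider where 6 can go in box 8.
  R9C6 is out (column 6 already has a 6).
  So the only cell in box 8 that can hold 6 is R9C5.
  So R9C5 = 6.
For R3C8:
  Consider where 4 can go in row 3.
  R3C1 is out (column 1 already has a 4).
  R3C5 is out (column 5 already has a 4).
  So the only cell in row 3 that can hold 4 is R3C8.
  So R3C8 = 4.

6,4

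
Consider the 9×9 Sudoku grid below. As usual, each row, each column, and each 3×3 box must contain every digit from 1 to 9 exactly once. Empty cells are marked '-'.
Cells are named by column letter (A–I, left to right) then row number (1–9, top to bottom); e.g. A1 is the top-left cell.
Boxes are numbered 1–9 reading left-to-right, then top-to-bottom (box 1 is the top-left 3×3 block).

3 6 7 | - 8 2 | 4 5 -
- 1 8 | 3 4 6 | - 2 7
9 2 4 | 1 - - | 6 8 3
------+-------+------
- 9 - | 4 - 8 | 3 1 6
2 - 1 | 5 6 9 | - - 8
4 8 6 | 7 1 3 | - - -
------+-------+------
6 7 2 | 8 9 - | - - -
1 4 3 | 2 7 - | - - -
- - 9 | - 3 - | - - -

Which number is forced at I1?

1

Cell I1 itself could take any of {1, 9} by direct elimination.
Consider where 1 can go in row 1.
D1 is out (column D already has a 1).
So the only cell in row 1 that can hold 1 is I1.
Therefore I1 = 1.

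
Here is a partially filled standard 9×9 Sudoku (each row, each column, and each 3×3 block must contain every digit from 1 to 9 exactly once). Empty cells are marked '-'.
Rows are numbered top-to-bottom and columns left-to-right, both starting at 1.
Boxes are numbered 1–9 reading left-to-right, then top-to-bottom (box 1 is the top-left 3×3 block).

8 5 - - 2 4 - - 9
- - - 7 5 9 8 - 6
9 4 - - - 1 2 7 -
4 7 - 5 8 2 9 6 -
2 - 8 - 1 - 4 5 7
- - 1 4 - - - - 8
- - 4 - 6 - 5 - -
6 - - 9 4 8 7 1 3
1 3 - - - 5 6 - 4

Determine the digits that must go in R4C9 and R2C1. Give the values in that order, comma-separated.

1,3

For R4C9:
  Row 4 already contains {2, 4, 5, 6, 7, 8, 9}.
  Column 9 already contains {3, 4, 6, 7, 8, 9}.
  Its 3×3 block (box 6) already contains {4, 5, 6, 7, 8, 9}.
  The only value from 1–9 not eliminated is 1, so R4C9 = 1.
For R2C1:
  Row 2 already contains {5, 6, 7, 8, 9}.
  Column 1 already contains {1, 2, 4, 6, 8, 9}.
  Its 3×3 block (box 1) already contains {4, 5, 8, 9}.
  The only value from 1–9 not eliminated is 3, so R2C1 = 3.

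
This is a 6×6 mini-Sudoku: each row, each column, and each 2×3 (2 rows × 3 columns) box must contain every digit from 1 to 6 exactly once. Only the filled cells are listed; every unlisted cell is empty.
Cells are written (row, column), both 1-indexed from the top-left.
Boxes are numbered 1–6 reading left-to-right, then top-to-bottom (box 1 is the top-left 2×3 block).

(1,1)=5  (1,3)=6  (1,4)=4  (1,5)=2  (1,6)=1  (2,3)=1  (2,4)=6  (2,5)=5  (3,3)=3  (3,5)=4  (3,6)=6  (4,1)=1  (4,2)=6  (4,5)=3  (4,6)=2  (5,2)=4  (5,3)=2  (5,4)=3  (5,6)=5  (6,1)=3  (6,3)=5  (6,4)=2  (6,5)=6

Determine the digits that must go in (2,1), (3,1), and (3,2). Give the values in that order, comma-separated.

For (2,1):
  Consider where 4 can go in column 1.
  (3,1) is out (row 3 already has a 4).
  (5,1) is out (row 5 already has a 4).
  So the only cell in column 1 that can hold 4 is (2,1).
  So (2,1) = 4.
For (3,1):
  Row 3 already contains {3, 4, 6}.
  Column 1 already contains {1, 3, 5}.
  Its 2×3 block (box 3) already contains {1, 3, 6}.
  The only value from 1–6 not eliminated is 2, so (3,1) = 2.
For (3,2):
  Consider where 5 can go in box 3.
  (3,1) is out (column 1 already has a 5).
  (4,3) is out (column 3 already has a 5).
  So the only cell in box 3 that can hold 5 is (3,2).
  So (3,2) = 5.

4,2,5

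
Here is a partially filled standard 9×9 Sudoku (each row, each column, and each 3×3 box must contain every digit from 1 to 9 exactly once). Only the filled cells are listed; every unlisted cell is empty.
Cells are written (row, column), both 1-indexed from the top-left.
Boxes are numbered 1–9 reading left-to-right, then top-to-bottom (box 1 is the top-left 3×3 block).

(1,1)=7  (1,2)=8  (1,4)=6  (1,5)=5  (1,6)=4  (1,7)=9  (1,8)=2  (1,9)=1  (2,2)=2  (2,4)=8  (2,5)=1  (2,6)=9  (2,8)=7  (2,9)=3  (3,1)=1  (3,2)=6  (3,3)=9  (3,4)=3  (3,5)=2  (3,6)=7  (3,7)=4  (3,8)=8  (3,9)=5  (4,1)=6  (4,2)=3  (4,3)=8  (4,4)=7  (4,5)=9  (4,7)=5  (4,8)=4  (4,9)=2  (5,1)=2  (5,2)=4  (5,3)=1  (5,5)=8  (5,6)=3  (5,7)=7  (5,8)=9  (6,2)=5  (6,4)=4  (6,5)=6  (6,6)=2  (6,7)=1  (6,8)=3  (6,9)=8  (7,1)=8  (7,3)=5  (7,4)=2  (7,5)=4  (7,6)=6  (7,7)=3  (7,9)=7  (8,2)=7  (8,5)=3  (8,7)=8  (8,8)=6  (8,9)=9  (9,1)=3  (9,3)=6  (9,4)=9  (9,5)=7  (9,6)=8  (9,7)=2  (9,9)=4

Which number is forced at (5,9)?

6

Row 5 already contains {1, 2, 3, 4, 7, 8, 9}.
Column 9 already contains {1, 2, 3, 4, 5, 7, 8, 9}.
Its 3×3 block (box 6) already contains {1, 2, 3, 4, 5, 7, 8, 9}.
The only value from 1–9 not eliminated is 6, so (5,9) = 6.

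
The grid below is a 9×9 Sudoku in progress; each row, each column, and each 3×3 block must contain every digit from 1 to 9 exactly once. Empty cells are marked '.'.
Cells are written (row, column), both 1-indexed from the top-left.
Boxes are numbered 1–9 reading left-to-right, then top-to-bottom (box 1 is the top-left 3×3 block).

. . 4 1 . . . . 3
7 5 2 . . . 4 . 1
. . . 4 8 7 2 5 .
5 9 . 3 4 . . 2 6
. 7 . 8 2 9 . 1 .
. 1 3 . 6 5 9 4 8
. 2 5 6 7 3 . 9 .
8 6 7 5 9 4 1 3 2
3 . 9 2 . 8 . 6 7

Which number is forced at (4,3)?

Row 4 already contains {2, 3, 4, 5, 6, 9}.
Column 3 already contains {2, 3, 4, 5, 7, 9}.
Its 3×3 block (box 4) already contains {1, 3, 5, 7, 9}.
The only value from 1–9 not eliminated is 8, so (4,3) = 8.

8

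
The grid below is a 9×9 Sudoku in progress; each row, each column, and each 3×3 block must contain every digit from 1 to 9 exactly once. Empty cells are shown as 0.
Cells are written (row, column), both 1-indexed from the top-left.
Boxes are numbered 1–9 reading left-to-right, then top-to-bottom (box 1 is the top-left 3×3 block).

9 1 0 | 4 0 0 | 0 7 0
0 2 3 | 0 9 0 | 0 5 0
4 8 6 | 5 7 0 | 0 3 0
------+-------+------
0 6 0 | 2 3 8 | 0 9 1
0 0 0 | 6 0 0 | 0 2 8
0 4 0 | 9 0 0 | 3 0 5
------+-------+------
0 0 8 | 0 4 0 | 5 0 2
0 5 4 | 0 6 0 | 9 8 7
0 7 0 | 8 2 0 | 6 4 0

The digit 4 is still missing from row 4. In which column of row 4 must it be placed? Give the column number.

7

Consider where 4 can go in row 4.
(4,1) is out (column 1 already has a 4).
(4,3) is out (column 3 already has a 4).
So the only cell in row 4 that can hold 4 is (4,7).
That is column 7.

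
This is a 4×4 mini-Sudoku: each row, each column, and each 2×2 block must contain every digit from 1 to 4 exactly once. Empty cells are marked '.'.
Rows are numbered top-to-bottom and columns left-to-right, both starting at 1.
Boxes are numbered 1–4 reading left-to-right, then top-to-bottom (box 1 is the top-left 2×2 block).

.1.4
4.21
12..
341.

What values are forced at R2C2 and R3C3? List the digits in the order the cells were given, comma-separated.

For R2C2:
  Row 2 already contains {1, 2, 4}.
  Column 2 already contains {1, 2, 4}.
  Its 2×2 block (box 1) already contains {1, 4}.
  The only value from 1–4 not eliminated is 3, so R2C2 = 3.
For R3C3:
  Consider where 4 can go in row 3.
  R3C4 is out (column 4 already has a 4).
  So the only cell in row 3 that can hold 4 is R3C3.
  So R3C3 = 4.

3,4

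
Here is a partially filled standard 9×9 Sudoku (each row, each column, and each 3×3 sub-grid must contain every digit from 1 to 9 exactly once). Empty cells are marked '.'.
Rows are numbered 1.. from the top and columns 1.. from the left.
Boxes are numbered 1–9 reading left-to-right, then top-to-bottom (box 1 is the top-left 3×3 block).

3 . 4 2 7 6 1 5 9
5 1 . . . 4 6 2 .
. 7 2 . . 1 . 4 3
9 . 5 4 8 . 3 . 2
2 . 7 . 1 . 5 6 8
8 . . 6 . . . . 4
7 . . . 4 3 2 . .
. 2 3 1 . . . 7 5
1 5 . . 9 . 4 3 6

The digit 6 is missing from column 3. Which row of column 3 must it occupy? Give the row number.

Consider where 6 can go in column 3.
row 2, column 3 is out (row 2 already has a 6).
row 6, column 3 is out (row 6 already has a 6).
row 9, column 3 is out (row 9 already has a 6).
So the only cell in column 3 that can hold 6 is row 7, column 3.
That is row 7.

7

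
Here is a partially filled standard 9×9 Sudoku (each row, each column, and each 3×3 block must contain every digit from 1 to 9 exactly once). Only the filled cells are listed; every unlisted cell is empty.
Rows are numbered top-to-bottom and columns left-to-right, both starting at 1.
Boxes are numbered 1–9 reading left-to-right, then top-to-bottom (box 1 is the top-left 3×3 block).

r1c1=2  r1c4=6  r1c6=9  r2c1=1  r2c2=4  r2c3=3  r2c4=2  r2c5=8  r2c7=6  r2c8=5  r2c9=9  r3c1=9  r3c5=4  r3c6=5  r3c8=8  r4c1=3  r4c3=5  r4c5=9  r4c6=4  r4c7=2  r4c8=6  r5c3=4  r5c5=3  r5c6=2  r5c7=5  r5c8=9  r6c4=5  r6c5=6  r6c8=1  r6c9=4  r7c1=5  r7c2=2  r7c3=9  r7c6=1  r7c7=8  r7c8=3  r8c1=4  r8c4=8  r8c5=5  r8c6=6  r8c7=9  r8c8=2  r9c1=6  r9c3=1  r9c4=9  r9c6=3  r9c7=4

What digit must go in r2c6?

7

Row 2 already contains {1, 2, 3, 4, 5, 6, 8, 9}.
Column 6 already contains {1, 2, 3, 4, 5, 6, 9}.
Its 3×3 block (box 2) already contains {2, 4, 5, 6, 8, 9}.
The only value from 1–9 not eliminated is 7, so r2c6 = 7.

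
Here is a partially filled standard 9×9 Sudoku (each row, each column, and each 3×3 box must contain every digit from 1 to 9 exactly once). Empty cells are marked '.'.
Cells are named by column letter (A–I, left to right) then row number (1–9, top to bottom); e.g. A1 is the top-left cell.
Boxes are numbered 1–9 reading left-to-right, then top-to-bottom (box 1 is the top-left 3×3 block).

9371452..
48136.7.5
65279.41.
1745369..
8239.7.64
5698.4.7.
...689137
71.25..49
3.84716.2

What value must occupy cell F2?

Row 2 already contains {1, 3, 4, 5, 6, 7, 8}.
Column F already contains {1, 4, 5, 6, 7, 9}.
Its 3×3 block (box 2) already contains {1, 3, 4, 5, 6, 7, 9}.
The only value from 1–9 not eliminated is 2, so F2 = 2.

2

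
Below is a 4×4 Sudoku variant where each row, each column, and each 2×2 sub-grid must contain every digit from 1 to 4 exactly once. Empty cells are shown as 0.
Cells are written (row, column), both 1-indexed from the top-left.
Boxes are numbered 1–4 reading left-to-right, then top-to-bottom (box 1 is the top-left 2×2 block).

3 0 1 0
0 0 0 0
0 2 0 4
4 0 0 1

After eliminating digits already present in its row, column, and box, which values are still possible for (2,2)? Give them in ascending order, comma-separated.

Row 2 already contains {}.
Column 2 already contains {2}.
Its 2×2 block (box 1) already contains {3}.
Removing those from 1–4 leaves {1, 4} as the candidates for (2,2).

1,4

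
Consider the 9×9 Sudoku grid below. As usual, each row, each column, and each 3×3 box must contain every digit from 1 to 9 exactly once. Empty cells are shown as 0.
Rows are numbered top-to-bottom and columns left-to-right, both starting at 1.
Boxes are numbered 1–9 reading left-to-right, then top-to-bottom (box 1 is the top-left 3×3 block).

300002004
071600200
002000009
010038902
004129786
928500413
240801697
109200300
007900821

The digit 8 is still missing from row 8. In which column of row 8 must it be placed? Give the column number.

2

Consider where 8 can go in row 8.
r8c5 is out (box 8 already has a 8).
r8c6 is out (column 6 already has a 8).
r8c8 is out (column 8 already has a 8).
r8c9 is out (box 9 already has a 8).
So the only cell in row 8 that can hold 8 is r8c2.
That is column 2.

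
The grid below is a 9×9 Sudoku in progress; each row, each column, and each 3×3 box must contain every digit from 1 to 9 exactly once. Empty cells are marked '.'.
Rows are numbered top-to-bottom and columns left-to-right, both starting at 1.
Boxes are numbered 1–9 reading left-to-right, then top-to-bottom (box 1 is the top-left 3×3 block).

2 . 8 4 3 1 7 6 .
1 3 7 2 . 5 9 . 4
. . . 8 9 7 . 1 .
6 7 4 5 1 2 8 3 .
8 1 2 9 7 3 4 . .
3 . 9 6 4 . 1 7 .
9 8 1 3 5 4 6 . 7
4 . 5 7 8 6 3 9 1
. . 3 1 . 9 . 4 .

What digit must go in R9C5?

Row 9 already contains {1, 3, 4, 9}.
Column 5 already contains {1, 3, 4, 5, 7, 8, 9}.
Its 3×3 block (box 8) already contains {1, 3, 4, 5, 6, 7, 8, 9}.
The only value from 1–9 not eliminated is 2, so R9C5 = 2.

2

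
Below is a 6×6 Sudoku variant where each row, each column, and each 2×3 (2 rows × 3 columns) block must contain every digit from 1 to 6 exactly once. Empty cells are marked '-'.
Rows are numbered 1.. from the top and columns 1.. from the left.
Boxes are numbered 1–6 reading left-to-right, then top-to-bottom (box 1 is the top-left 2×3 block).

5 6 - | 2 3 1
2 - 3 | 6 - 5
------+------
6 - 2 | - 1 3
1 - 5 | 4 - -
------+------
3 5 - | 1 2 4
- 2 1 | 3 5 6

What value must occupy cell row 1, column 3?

Row 1 already contains {1, 2, 3, 5, 6}.
Column 3 already contains {1, 2, 3, 5}.
Its 2×3 block (box 1) already contains {2, 3, 5, 6}.
The only value from 1–6 not eliminated is 4, so row 1, column 3 = 4.

4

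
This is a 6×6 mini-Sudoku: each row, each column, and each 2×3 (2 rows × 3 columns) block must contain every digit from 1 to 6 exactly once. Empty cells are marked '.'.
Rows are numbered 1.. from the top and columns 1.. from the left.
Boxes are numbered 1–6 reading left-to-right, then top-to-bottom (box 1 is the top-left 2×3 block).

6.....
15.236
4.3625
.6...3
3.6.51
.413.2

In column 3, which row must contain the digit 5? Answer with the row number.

Consider where 5 can go in column 3.
row 1, column 3 is out (box 1 already has a 5).
row 2, column 3 is out (row 2 already has a 5).
So the only cell in column 3 that can hold 5 is row 4, column 3.
That is row 4.

4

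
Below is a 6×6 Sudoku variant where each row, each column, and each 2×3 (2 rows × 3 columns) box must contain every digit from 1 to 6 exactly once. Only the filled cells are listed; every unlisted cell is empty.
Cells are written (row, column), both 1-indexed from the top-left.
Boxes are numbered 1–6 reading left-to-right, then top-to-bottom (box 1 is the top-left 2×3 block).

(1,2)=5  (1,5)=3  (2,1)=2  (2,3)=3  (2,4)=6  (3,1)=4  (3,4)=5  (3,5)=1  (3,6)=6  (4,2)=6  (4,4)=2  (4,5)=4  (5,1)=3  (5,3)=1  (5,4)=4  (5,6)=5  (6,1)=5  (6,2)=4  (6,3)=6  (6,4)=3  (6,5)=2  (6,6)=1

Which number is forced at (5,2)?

2

Row 5 already contains {1, 3, 4, 5}.
Column 2 already contains {4, 5, 6}.
Its 2×3 block (box 5) already contains {1, 3, 4, 5, 6}.
The only value from 1–6 not eliminated is 2, so (5,2) = 2.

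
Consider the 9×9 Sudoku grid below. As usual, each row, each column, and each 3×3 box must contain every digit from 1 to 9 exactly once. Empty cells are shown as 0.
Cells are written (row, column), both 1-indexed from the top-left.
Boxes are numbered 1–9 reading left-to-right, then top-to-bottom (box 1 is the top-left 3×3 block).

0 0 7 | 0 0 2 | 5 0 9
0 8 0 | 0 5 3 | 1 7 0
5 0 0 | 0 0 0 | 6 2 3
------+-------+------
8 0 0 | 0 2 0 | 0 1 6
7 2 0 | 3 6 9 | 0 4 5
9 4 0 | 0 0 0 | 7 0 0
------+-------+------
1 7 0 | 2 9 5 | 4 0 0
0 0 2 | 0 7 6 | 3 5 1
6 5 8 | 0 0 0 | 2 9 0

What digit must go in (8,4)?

Cell (8,4) itself could take any of {4, 8} by direct elimination.
Consider where 8 can go in box 8.
(9,4) is out (row 9 already has a 8).
(9,5) is out (row 9 already has a 8).
(9,6) is out (row 9 already has a 8).
So the only cell in box 8 that can hold 8 is (8,4).
Therefore (8,4) = 8.

8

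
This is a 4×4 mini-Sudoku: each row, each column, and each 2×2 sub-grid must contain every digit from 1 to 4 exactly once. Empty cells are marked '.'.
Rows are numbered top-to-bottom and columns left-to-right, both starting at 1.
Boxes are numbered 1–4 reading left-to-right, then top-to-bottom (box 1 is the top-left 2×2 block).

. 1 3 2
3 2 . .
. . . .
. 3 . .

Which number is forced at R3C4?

Cell R3C4 itself could take any of {1, 3, 4} by direct elimination.
Consider where 3 can go in column 4.
R2C4 is out (row 2 already has a 3).
R4C4 is out (row 4 already has a 3).
So the only cell in column 4 that can hold 3 is R3C4.
Therefore R3C4 = 3.

3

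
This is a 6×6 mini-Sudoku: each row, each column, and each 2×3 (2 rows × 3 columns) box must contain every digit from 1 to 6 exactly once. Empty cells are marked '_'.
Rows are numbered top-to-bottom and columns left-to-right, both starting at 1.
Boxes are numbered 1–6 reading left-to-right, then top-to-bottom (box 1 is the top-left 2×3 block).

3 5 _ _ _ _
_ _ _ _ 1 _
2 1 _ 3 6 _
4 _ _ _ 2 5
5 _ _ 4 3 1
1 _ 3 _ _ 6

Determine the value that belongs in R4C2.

Cell R4C2 itself could take any of {3, 6} by direct elimination.
Consider where 3 can go in row 4.
R4C3 is out (column 3 already has a 3).
R4C4 is out (column 4 already has a 3).
So the only cell in row 4 that can hold 3 is R4C2.
Therefore R4C2 = 3.

3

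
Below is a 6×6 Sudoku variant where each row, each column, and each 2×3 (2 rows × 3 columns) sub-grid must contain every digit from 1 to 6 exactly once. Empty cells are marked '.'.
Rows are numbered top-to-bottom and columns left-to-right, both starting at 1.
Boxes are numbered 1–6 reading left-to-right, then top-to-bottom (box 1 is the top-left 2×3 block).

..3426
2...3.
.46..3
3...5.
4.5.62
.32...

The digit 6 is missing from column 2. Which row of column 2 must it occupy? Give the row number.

Consider where 6 can go in column 2.
r1c2 is out (row 1 already has a 6).
r4c2 is out (box 3 already has a 6).
r5c2 is out (row 5 already has a 6).
So the only cell in column 2 that can hold 6 is r2c2.
That is row 2.

2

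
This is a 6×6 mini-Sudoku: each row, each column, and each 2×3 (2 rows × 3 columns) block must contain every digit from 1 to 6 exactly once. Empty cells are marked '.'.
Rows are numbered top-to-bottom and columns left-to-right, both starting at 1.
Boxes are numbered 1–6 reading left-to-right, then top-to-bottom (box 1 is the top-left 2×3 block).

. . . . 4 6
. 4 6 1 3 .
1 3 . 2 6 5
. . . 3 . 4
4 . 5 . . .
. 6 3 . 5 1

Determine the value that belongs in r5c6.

Cell r5c6 itself could take any of {2, 3} by direct elimination.
Consider where 3 can go in column 6.
r2c6 is out (row 2 already has a 3).
So the only cell in column 6 that can hold 3 is r5c6.
Therefore r5c6 = 3.

3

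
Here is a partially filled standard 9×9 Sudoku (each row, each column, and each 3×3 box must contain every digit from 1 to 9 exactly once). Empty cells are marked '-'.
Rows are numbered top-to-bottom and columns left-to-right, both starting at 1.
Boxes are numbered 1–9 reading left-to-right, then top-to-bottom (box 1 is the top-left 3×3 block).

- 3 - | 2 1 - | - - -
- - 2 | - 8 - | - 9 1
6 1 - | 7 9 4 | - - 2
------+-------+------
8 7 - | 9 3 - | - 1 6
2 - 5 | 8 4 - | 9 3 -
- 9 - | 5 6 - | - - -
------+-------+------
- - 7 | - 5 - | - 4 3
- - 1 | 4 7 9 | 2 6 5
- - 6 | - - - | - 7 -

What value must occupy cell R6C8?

Cell R6C8 itself could take any of {2, 8} by direct elimination.
Consider where 2 can go in box 6.
R4C7 is out (column 7 already has a 2).
R5C9 is out (row 5 already has a 2).
R6C7 is out (column 7 already has a 2).
R6C9 is out (column 9 already has a 2).
So the only cell in box 6 that can hold 2 is R6C8.
Therefore R6C8 = 2.

2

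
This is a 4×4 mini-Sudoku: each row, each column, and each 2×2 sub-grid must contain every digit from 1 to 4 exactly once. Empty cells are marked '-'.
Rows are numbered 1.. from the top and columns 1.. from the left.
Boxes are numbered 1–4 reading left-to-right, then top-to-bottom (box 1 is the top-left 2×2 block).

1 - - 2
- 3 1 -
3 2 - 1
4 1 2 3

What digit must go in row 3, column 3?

Row 3 already contains {1, 2, 3}.
Column 3 already contains {1, 2}.
Its 2×2 block (box 4) already contains {1, 2, 3}.
The only value from 1–4 not eliminated is 4, so row 3, column 3 = 4.

4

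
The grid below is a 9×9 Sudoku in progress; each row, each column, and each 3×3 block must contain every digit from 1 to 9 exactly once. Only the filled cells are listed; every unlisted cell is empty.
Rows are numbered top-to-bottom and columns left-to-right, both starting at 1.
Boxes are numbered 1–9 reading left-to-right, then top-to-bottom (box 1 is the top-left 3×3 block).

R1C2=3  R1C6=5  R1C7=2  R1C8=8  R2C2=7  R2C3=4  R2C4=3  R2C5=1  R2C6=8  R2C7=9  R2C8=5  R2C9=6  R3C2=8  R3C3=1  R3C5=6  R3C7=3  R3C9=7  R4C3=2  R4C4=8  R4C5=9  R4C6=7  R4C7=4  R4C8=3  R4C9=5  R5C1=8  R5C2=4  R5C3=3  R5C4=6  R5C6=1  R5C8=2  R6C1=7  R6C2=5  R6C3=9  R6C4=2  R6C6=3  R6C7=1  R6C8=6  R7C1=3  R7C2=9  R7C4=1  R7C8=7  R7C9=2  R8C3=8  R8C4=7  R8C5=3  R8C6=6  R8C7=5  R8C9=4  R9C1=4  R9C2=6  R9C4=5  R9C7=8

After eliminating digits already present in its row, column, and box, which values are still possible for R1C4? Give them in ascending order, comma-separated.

4,9

Row 1 already contains {2, 3, 5, 8}.
Column 4 already contains {1, 2, 3, 5, 6, 7, 8}.
Its 3×3 block (box 2) already contains {1, 3, 5, 6, 8}.
Removing those from 1–9 leaves {4, 9} as the candidates for R1C4.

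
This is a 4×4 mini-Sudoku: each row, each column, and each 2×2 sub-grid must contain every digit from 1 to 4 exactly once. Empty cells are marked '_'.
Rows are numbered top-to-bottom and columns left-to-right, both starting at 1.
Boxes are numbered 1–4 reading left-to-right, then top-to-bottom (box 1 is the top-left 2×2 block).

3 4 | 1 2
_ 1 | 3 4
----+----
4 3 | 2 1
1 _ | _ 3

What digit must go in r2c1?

2

Row 2 already contains {1, 3, 4}.
Column 1 already contains {1, 3, 4}.
Its 2×2 block (box 1) already contains {1, 3, 4}.
The only value from 1–4 not eliminated is 2, so r2c1 = 2.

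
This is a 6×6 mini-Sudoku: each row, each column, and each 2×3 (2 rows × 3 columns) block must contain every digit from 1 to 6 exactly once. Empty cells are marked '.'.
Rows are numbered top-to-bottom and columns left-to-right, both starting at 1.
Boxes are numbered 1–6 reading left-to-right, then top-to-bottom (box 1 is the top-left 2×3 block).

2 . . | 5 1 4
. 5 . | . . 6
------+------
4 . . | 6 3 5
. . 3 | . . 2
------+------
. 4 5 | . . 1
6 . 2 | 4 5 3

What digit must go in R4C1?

5

Cell R4C1 itself could take any of {1, 5} by direct elimination.
Consider where 5 can go in row 4.
R4C2 is out (column 2 already has a 5).
R4C4 is out (column 4 already has a 5).
R4C5 is out (column 5 already has a 5).
So the only cell in row 4 that can hold 5 is R4C1.
Therefore R4C1 = 5.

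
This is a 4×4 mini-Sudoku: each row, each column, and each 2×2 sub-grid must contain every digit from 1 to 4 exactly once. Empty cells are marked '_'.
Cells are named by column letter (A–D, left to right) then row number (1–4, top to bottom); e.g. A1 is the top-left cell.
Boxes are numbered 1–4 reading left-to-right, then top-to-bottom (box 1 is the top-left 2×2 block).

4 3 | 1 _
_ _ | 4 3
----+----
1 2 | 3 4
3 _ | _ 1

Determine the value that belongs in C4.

2

Row 4 already contains {1, 3}.
Column C already contains {1, 3, 4}.
Its 2×2 block (box 4) already contains {1, 3, 4}.
The only value from 1–4 not eliminated is 2, so C4 = 2.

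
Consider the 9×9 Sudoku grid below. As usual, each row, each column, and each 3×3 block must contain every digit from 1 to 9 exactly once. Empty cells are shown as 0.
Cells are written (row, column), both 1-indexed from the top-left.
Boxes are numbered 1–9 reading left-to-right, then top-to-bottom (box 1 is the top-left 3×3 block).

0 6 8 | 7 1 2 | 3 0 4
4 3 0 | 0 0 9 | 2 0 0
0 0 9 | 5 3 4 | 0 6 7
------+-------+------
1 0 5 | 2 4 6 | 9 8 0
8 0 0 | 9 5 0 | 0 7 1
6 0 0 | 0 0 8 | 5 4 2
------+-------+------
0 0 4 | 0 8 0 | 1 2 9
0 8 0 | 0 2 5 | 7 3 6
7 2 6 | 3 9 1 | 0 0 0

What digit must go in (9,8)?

Row 9 already contains {1, 2, 3, 6, 7, 9}.
Column 8 already contains {2, 3, 4, 6, 7, 8}.
Its 3×3 block (box 9) already contains {1, 2, 3, 6, 7, 9}.
The only value from 1–9 not eliminated is 5, so (9,8) = 5.

5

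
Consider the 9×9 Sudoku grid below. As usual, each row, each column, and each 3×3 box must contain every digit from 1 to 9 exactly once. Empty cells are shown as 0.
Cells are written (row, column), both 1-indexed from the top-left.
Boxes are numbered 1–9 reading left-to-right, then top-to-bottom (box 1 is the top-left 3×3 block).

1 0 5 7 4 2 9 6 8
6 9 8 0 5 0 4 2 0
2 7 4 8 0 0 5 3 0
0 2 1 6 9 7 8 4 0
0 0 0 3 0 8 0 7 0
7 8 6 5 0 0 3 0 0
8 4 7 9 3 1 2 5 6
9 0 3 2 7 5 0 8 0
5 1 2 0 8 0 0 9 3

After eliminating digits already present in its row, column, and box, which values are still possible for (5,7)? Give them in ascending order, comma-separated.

1,6

Row 5 already contains {3, 7, 8}.
Column 7 already contains {2, 3, 4, 5, 8, 9}.
Its 3×3 block (box 6) already contains {3, 4, 7, 8}.
Removing those from 1–9 leaves {1, 6} as the candidates for (5,7).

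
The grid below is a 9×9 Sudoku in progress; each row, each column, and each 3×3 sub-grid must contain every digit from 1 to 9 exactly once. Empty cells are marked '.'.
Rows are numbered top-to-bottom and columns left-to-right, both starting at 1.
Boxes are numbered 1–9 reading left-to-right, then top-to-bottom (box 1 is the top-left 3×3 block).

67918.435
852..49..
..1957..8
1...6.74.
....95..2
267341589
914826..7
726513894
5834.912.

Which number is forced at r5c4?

7

Row 5 already contains {2, 5, 9}.
Column 4 already contains {1, 3, 4, 5, 8, 9}.
Its 3×3 block (box 5) already contains {1, 3, 4, 5, 6, 9}.
The only value from 1–9 not eliminated is 7, so r5c4 = 7.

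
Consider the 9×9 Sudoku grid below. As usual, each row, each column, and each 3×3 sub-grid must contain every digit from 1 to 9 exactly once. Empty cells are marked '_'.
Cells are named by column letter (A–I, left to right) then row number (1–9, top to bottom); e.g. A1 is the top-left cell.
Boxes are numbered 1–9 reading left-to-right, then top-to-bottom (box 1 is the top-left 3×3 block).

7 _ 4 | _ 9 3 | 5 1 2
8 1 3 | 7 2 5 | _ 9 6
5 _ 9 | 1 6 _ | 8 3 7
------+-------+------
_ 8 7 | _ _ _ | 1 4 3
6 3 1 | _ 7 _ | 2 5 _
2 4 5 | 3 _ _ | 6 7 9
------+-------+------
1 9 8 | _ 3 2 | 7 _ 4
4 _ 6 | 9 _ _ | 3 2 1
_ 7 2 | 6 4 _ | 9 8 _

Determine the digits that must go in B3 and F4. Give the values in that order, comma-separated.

2,6

For B3:
  Row 3 already contains {1, 3, 5, 6, 7, 8, 9}.
  Column B already contains {1, 3, 4, 7, 8, 9}.
  Its 3×3 block (box 1) already contains {1, 3, 4, 5, 7, 8, 9}.
  The only value from 1–9 not eliminated is 2, so B3 = 2.
For F4:
  Consider where 6 can go in row 4.
  A4 is out (column A already has a 6).
  D4 is out (column D already has a 6).
  E4 is out (column E already has a 6).
  So the only cell in row 4 that can hold 6 is F4.
  So F4 = 6.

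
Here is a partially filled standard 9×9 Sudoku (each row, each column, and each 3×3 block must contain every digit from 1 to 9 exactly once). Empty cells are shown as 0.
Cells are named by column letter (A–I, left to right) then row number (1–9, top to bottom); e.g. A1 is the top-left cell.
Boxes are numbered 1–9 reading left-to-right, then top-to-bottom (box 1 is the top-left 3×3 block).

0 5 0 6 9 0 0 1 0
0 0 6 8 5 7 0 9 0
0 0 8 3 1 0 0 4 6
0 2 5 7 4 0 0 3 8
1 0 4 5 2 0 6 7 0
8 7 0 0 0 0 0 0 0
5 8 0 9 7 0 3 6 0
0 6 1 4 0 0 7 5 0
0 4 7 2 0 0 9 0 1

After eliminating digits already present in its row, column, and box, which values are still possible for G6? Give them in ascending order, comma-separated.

Row 6 already contains {7, 8}.
Column G already contains {3, 6, 7, 9}.
Its 3×3 block (box 6) already contains {3, 6, 7, 8}.
Removing those from 1–9 leaves {1, 2, 4, 5} as the candidates for G6.

1,2,4,5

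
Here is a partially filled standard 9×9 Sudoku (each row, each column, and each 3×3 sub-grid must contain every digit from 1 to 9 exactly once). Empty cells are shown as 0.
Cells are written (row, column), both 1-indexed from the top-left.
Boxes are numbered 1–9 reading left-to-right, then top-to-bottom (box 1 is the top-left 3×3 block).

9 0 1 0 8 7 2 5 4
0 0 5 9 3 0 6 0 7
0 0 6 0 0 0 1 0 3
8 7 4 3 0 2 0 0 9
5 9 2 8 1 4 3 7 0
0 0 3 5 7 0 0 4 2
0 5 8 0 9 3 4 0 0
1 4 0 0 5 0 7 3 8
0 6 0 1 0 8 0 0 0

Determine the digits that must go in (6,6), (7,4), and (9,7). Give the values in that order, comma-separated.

9,7,9

For (6,6):
  Consider where 9 can go in row 6.
  (6,1) is out (column 1 already has a 9).
  (6,2) is out (column 2 already has a 9).
  (6,7) is out (box 6 already has a 9).
  So the only cell in row 6 that can hold 9 is (6,6).
  So (6,6) = 9.
For (7,4):
  Consider where 7 can go in column 4.
  (1,4) is out (row 1 already has a 7).
  (3,4) is out (box 2 already has a 7).
  (8,4) is out (row 8 already has a 7).
  So the only cell in column 4 that can hold 7 is (7,4).
  So (7,4) = 7.
For (9,7):
  Consider where 9 can go in column 7.
  (4,7) is out (row 4 already has a 9).
  (6,7) is out (box 6 already has a 9).
  So the only cell in column 7 that can hold 9 is (9,7).
  So (9,7) = 9.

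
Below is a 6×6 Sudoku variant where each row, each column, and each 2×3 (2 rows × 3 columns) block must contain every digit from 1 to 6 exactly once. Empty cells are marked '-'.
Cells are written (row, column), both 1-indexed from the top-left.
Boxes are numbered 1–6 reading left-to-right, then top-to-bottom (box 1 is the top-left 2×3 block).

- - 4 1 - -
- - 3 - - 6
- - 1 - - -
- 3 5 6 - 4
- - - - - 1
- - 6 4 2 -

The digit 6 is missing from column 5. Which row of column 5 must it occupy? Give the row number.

Consider where 6 can go in column 5.
(1,5) is out (box 2 already has a 6).
(2,5) is out (row 2 already has a 6).
(3,5) is out (box 4 already has a 6).
(4,5) is out (row 4 already has a 6).
So the only cell in column 5 that can hold 6 is (5,5).
That is row 5.

5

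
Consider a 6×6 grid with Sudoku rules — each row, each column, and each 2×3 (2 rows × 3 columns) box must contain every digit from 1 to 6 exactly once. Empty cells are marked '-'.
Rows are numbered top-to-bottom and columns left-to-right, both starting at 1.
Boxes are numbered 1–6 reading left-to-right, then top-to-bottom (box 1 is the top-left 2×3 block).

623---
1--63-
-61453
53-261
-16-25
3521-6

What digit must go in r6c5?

Row 6 already contains {1, 2, 3, 5, 6}.
Column 5 already contains {2, 3, 5, 6}.
Its 2×3 block (box 6) already contains {1, 2, 5, 6}.
The only value from 1–6 not eliminated is 4, so r6c5 = 4.

4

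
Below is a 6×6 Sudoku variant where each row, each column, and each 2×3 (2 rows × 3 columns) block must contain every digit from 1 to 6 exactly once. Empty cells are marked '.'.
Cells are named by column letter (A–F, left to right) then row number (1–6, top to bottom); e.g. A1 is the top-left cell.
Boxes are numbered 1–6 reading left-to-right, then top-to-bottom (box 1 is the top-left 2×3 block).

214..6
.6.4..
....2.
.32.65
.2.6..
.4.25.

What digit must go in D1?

Cell D1 itself could take any of {3, 5} by direct elimination.
Consider where 5 can go in column D.
D3 is out (box 4 already has a 5).
D4 is out (row 4 already has a 5).
So the only cell in column D that can hold 5 is D1.
Therefore D1 = 5.

5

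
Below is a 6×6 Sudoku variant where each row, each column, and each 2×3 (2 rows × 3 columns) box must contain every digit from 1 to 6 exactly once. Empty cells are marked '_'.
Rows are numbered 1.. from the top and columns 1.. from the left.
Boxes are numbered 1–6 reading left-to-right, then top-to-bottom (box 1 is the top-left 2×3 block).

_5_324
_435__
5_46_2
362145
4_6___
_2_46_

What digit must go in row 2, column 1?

Cell row 2, column 1 itself could take any of {1, 2, 6} by direct elimination.
Consider where 2 can go in column 1.
row 1, column 1 is out (row 1 already has a 2).
row 6, column 1 is out (row 6 already has a 2).
So the only cell in column 1 that can hold 2 is row 2, column 1.
Therefore row 2, column 1 = 2.

2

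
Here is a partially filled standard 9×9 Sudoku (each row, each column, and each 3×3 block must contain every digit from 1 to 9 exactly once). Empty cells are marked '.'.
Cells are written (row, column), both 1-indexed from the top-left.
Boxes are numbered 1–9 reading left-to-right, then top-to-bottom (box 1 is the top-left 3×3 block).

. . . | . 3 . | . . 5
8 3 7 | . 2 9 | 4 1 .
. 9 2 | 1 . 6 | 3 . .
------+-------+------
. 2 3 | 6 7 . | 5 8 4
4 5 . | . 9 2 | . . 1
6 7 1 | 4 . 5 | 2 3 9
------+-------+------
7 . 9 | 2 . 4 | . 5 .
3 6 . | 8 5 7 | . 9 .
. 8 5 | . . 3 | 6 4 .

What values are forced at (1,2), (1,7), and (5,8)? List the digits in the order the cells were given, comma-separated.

4,9,6

For (1,2):
  Consider where 4 can go in column 2.
  (7,2) is out (row 7 already has a 4).
  So the only cell in column 2 that can hold 4 is (1,2).
  So (1,2) = 4.
For (1,7):
  Consider where 9 can go in column 7.
  (5,7) is out (row 5 already has a 9).
  (7,7) is out (row 7 already has a 9).
  (8,7) is out (row 8 already has a 9).
  So the only cell in column 7 that can hold 9 is (1,7).
  So (1,7) = 9.
For (5,8):
  Consider where 6 can go in box 6.
  (5,7) is out (column 7 already has a 6).
  So the only cell in box 6 that can hold 6 is (5,8).
  So (5,8) = 6.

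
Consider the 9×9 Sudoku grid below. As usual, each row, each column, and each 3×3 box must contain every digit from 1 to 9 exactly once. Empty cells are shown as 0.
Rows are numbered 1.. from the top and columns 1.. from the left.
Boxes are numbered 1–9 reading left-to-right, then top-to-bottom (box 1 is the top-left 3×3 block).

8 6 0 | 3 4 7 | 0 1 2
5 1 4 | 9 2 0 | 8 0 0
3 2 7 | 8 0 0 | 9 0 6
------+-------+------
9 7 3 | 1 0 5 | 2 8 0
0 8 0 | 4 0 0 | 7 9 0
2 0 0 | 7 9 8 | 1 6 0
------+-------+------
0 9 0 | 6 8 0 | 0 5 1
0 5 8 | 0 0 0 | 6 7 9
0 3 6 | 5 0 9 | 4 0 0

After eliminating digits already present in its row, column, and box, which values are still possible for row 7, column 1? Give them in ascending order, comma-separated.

Row 7 already contains {1, 5, 6, 8, 9}.
Column 1 already contains {2, 3, 5, 8, 9}.
Its 3×3 block (box 7) already contains {3, 5, 6, 8, 9}.
Removing those from 1–9 leaves {4, 7} as the candidates for row 7, column 1.

4,7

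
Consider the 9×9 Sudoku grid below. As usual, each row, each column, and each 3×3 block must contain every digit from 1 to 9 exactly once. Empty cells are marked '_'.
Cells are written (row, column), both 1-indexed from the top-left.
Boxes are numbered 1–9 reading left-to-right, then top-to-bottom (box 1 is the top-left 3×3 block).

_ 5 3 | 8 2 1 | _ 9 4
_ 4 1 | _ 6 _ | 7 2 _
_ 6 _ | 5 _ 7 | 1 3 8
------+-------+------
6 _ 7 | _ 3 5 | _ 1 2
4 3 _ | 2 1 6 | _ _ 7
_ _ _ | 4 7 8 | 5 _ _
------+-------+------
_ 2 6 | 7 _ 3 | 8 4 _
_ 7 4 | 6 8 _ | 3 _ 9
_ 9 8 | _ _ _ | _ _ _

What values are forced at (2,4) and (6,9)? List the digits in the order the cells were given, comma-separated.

3,3

For (2,4):
  Consider where 3 can go in box 2.
  (2,6) is out (column 6 already has a 3).
  (3,5) is out (row 3 already has a 3).
  So the only cell in box 2 that can hold 3 is (2,4).
  So (2,4) = 3.
For (6,9):
  Consider where 3 can go in box 6.
  (4,7) is out (row 4 already has a 3).
  (5,7) is out (row 5 already has a 3).
  (5,8) is out (row 5 already has a 3).
  (6,8) is out (column 8 already has a 3).
  So the only cell in box 6 that can hold 3 is (6,9).
  So (6,9) = 3.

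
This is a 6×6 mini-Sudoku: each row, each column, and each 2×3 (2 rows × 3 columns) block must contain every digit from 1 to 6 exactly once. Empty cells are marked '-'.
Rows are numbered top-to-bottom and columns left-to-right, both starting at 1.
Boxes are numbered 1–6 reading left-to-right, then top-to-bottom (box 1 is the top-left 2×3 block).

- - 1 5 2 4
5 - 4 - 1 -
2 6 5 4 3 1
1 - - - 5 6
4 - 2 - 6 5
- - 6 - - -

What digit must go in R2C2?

2

Cell R2C2 itself could take any of {2, 3} by direct elimination.
Consider where 2 can go in column 2.
R1C2 is out (row 1 already has a 2).
R4C2 is out (box 3 already has a 2).
R5C2 is out (row 5 already has a 2).
R6C2 is out (box 5 already has a 2).
So the only cell in column 2 that can hold 2 is R2C2.
Therefore R2C2 = 2.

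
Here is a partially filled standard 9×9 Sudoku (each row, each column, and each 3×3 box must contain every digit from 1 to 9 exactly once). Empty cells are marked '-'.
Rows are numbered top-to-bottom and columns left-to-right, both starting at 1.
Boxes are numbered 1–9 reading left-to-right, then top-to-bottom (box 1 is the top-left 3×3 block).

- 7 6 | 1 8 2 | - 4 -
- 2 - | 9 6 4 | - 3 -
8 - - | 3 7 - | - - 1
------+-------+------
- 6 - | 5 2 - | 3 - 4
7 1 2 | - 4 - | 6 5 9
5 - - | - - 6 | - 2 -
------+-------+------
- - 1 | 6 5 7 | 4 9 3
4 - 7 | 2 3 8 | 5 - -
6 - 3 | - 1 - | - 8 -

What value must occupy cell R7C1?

2

Row 7 already contains {1, 3, 4, 5, 6, 7, 9}.
Column 1 already contains {4, 5, 6, 7, 8}.
Its 3×3 block (box 7) already contains {1, 3, 4, 6, 7}.
The only value from 1–9 not eliminated is 2, so R7C1 = 2.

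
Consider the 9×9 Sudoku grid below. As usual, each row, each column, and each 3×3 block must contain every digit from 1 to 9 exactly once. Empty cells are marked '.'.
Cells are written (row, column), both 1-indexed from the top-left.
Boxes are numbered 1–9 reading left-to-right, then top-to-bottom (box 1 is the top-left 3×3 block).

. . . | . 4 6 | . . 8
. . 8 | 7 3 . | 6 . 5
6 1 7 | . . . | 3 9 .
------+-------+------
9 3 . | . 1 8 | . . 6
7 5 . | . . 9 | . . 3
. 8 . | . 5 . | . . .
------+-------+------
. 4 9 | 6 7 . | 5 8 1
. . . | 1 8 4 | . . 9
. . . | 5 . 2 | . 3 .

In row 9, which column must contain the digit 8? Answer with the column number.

1

Consider where 8 can go in row 9.
(9,2) is out (column 2 already has a 8).
(9,3) is out (column 3 already has a 8).
(9,5) is out (column 5 already has a 8).
(9,7) is out (box 9 already has a 8).
(9,9) is out (column 9 already has a 8).
So the only cell in row 9 that can hold 8 is (9,1).
That is column 1.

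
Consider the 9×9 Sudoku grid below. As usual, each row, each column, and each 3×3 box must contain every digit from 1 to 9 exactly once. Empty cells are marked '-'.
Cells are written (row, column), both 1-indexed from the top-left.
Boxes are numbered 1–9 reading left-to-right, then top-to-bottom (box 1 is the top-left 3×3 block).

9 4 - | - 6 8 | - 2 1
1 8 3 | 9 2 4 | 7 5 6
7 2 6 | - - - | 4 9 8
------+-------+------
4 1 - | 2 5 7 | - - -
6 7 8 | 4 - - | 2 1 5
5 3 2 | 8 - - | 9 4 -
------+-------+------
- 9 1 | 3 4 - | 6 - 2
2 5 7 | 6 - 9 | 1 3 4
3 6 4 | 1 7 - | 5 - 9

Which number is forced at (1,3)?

Row 1 already contains {1, 2, 4, 6, 8, 9}.
Column 3 already contains {1, 2, 3, 4, 6, 7, 8}.
Its 3×3 block (box 1) already contains {1, 2, 3, 4, 6, 7, 8, 9}.
The only value from 1–9 not eliminated is 5, so (1,3) = 5.

5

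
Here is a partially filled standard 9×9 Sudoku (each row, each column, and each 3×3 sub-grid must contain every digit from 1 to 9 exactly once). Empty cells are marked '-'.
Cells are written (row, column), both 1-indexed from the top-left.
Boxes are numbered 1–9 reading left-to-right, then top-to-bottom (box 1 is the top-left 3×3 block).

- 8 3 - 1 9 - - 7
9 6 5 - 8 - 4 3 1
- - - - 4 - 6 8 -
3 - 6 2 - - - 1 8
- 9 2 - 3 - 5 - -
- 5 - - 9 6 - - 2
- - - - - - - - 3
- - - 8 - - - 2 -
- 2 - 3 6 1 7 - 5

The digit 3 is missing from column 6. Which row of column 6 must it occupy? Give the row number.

3

Consider where 3 can go in column 6.
(2,6) is out (row 2 already has a 3).
(4,6) is out (row 4 already has a 3).
(5,6) is out (row 5 already has a 3).
(7,6) is out (row 7 already has a 3).
(8,6) is out (box 8 already has a 3).
So the only cell in column 6 that can hold 3 is (3,6).
That is row 3.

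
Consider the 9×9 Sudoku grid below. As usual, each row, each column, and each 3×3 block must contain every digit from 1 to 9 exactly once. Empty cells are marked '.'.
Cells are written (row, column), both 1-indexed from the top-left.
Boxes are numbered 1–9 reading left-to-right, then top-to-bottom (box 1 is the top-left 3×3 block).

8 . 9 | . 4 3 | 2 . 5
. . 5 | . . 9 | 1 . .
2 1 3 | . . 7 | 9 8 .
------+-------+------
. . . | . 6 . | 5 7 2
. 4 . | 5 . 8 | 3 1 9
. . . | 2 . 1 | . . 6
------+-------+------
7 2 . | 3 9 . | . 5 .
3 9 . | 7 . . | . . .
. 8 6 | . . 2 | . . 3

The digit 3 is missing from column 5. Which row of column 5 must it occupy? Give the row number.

Consider where 3 can go in column 5.
(2,5) is out (box 2 already has a 3).
(3,5) is out (row 3 already has a 3).
(5,5) is out (row 5 already has a 3).
(8,5) is out (row 8 already has a 3).
(9,5) is out (row 9 already has a 3).
So the only cell in column 5 that can hold 3 is (6,5).
That is row 6.

6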